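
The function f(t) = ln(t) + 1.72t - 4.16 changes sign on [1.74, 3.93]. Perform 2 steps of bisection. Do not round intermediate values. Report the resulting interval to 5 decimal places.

f(1.740000) = -0.613315, f(3.930000) = 3.968239 (opposite signs)
step 1: m = 2.835000, f(m) = 1.758242 > 0 → root in [1.740000, 2.835000]
step 2: m = 2.287500, f(m) = 0.601960 > 0 → root in [1.740000, 2.287500]

[1.74000, 2.28750]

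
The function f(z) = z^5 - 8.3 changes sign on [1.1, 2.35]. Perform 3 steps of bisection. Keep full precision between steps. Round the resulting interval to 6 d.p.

[1.412500, 1.568750]

f(1.100000) = -6.689490, f(2.350000) = 63.370315 (opposite signs)
step 1: m = 1.725000, f(m) = 6.973744 > 0 → root in [1.100000, 1.725000]
step 2: m = 1.412500, f(m) = -2.677334 < 0 → root in [1.412500, 1.725000]
step 3: m = 1.568750, f(m) = 1.200986 > 0 → root in [1.412500, 1.568750]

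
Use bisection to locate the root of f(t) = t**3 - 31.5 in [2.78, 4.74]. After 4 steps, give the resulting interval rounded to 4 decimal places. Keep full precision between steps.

[3.1475, 3.2700]

f(2.780000) = -10.015048, f(4.740000) = 74.996424 (opposite signs)
step 1: m = 3.760000, f(m) = 21.657376 > 0 → root in [2.780000, 3.760000]
step 2: m = 3.270000, f(m) = 3.465783 > 0 → root in [2.780000, 3.270000]
step 3: m = 3.025000, f(m) = -3.819359 < 0 → root in [3.025000, 3.270000]
step 4: m = 3.147500, f(m) = -0.318485 < 0 → root in [3.147500, 3.270000]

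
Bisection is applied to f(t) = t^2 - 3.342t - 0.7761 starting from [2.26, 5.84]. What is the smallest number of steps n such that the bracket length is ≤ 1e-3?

12

Initial width b − a = 5.84 − 2.26 = 3.580000.
After n steps the width is (b−a)/2^n; need (b−a)/2^n ≤ 1e-3.
So n ≥ log₂(3.580000/1e-3) = log₂(3580.0000) ≈ 11.8057.
Hence n = 12.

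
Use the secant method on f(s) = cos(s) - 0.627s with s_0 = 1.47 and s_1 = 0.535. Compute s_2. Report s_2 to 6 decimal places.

f(s_0) = -0.821064, f(s_1) = 0.524824
s_2 = 0.535000 - (0.524824)·(0.535000 - 1.470000)/(0.524824 - (-0.821064)) = 0.899600; f(s_2) = 0.057875

0.899600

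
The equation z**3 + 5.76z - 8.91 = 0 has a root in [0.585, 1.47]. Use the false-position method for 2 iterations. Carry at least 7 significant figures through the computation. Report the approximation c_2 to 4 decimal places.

False-position update: c = (a·f(b) − b·f(a))/(f(b) − f(a)); replace the endpoint whose sign matches f(c).
f(0.585000) = -5.340198, f(1.470000) = 2.733723
step 1: c = 1.170351, f(c) = -0.565726 < 0 → new bracket [1.170351, 1.470000]
step 2: c = 1.221729, f(c) = -0.049264 < 0 → new bracket [1.221729, 1.470000]

1.2217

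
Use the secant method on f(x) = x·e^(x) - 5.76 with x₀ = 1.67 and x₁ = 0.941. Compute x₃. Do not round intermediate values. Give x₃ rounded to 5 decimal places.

f(x_0) = 3.111320, f(x_1) = -3.348647
x_2 = 0.941000 - (-3.348647)·(0.941000 - 1.670000)/(-3.348647 - (3.111320)) = 1.318891; f(x_2) = -0.828307
x_3 = 1.318891 - (-0.828307)·(1.318891 - 0.941000)/(-0.828307 - (-3.348647)) = 1.443085; f(x_3) = 0.349637

1.44308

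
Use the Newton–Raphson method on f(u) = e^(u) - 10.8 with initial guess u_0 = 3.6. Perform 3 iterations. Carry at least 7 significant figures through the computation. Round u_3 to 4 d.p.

2.3857

Newton update: u ← u − f(u)/f'(u).
f'(u) = e^(u)
u_0 = 3.600000: f = 25.798234, f' = 36.598234 → u_1 = 3.600000 - (25.798234)/(36.598234) = 2.895096
u_1 = 2.895096: f = 7.285241, f' = 18.085241 → u_2 = 2.895096 - (7.285241)/(18.085241) = 2.492268
u_2 = 2.492268: f = 1.288665, f' = 12.088665 → u_3 = 2.492268 - (1.288665)/(12.088665) = 2.385667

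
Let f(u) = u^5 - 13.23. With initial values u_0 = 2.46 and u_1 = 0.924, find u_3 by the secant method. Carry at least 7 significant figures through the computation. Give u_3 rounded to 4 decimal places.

f(u_0) = 76.859782, f(u_1) = -12.556465
u_2 = 0.924000 - (-12.556465)·(0.924000 - 2.460000)/(-12.556465 - (76.859782)) = 1.139696; f(u_2) = -11.307151
u_3 = 1.139696 - (-11.307151)·(1.139696 - 0.924000)/(-11.307151 - (-12.556465)) = 3.091893; f(u_3) = 269.337390

3.0919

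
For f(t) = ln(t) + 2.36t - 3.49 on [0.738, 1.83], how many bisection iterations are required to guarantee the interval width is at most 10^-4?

Initial width b − a = 1.83 − 0.738 = 1.092000.
After n steps the width is (b−a)/2^n; need (b−a)/2^n ≤ 10^-4.
So n ≥ log₂(1.092000/10^-4) = log₂(10920.0000) ≈ 13.4147.
Hence n = 14.

14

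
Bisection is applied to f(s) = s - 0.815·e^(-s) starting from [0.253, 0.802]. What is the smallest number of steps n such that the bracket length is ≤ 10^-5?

16

Initial width b − a = 0.802 − 0.253 = 0.549000.
After n steps the width is (b−a)/2^n; need (b−a)/2^n ≤ 10^-5.
So n ≥ log₂(0.549000/10^-5) = log₂(54900.0000) ≈ 15.7445.
Hence n = 16.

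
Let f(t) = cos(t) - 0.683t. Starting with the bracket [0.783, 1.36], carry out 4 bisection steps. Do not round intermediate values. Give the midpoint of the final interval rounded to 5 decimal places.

f(0.783000) = 0.174012, f(1.360000) = -0.719641 (opposite signs)
step 1: m = 1.071500, f(m) = -0.253027 < 0 → root in [0.783000, 1.071500]
step 2: m = 0.927250, f(m) = -0.033276 < 0 → root in [0.783000, 0.927250]
step 3: m = 0.855125, f(m) = 0.072074 > 0 → root in [0.855125, 0.927250]
step 4: m = 0.891188, f(m) = 0.019808 > 0 → root in [0.891188, 0.927250]
Midpoint of [0.891188, 0.927250] = 0.909219

0.90922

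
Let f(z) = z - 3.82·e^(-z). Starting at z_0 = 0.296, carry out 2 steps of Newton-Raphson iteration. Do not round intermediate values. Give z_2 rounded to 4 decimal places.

1.1639

Newton update: z ← z − f(z)/f'(z).
f'(z) = 1 + 3.82·e^(-z)
z_0 = 0.296000: f = -2.545268, f' = 3.841268 → z_1 = 0.296000 - (-2.545268)/(3.841268) = 0.958611
z_1 = 0.958611: f = -0.506072, f' = 2.464683 → z_2 = 0.958611 - (-0.506072)/(2.464683) = 1.163941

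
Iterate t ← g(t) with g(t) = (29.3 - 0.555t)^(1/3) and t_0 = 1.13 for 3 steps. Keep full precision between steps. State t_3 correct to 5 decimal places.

t_1 = g(1.130000) = 3.060720
t_2 = g(3.060720) = 3.022107
t_3 = g(3.022107) = 3.022889

3.02289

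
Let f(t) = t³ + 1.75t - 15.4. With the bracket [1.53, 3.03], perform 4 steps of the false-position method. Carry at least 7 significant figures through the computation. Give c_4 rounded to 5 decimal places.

2.25044

False-position update: c = (a·f(b) − b·f(a))/(f(b) − f(a)); replace the endpoint whose sign matches f(c).
f(1.530000) = -9.140923, f(3.030000) = 17.720627
step 1: c = 2.040447, f(c) = -3.333979 < 0 → new bracket [2.040447, 3.030000]
step 2: c = 2.197141, f(c) = -0.948455 < 0 → new bracket [2.197141, 3.030000]
step 3: c = 2.239454, f(c) = -0.249755 < 0 → new bracket [2.239454, 3.030000]
step 4: c = 2.250441, f(c) = -0.064409 < 0 → new bracket [2.250441, 3.030000]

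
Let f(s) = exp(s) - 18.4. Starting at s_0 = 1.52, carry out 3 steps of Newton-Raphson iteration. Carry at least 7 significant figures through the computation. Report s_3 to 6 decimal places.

3.176989

f'(s) = exp(s)
s_0 = 1.520000: f = -13.827775, f' = 4.572225 → s_1 = 1.520000 - (-13.827775)/(4.572225) = 4.544299
s_1 = 4.544299: f = 75.694418, f' = 94.094418 → s_2 = 4.544299 - (75.694418)/(94.094418) = 3.739847
s_2 = 3.739847: f = 23.691549, f' = 42.091549 → s_3 = 3.739847 - (23.691549)/(42.091549) = 3.176989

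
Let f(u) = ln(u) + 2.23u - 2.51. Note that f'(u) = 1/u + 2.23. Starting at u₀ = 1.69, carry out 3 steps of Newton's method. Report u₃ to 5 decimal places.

1.08782

Newton update: u ← u − f(u)/f'(u).
u_0 = 1.690000: f = 1.783429, f' = 2.821716 → u_1 = 1.690000 - (1.783429)/(2.821716) = 1.057963
u_1 = 1.057963: f = -0.094397, f' = 3.175213 → u_2 = 1.057963 - (-0.094397)/(3.175213) = 1.087692
u_2 = 1.087692: f = -0.000388, f' = 3.149378 → u_3 = 1.087692 - (-0.000388)/(3.149378) = 1.087815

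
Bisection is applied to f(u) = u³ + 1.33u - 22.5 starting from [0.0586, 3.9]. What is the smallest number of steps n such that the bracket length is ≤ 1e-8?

29

Initial width b − a = 3.9 − 0.0586 = 3.841400.
After n steps the width is (b−a)/2^n; need (b−a)/2^n ≤ 1e-8.
So n ≥ log₂(3.841400/1e-8) = log₂(384140000.0000) ≈ 28.5171.
Hence n = 29.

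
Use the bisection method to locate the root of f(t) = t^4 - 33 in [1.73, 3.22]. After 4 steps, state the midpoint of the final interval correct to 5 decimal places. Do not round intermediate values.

f(1.730000) = -24.042550, f(3.220000) = 74.503719 (opposite signs)
step 1: m = 2.475000, f(m) = 4.523282 > 0 → root in [1.730000, 2.475000]
step 2: m = 2.102500, f(m) = -13.459124 < 0 → root in [2.102500, 2.475000]
step 3: m = 2.288750, f(m) = -5.559411 < 0 → root in [2.288750, 2.475000]
step 4: m = 2.381875, f(m) = -0.813344 < 0 → root in [2.381875, 2.475000]
Midpoint of [2.381875, 2.475000] = 2.428438

2.42844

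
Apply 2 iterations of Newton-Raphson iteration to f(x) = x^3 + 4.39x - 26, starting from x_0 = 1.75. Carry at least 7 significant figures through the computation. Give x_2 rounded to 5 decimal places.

f'(x) = 3x^2 + 4.39
x_0 = 1.750000: f = -12.958125, f' = 13.577500 → x_1 = 1.750000 - (-12.958125)/(13.577500) = 2.704382
x_1 = 2.704382: f = 5.651234, f' = 26.331050 → x_2 = 2.704382 - (5.651234)/(26.331050) = 2.489760

2.48976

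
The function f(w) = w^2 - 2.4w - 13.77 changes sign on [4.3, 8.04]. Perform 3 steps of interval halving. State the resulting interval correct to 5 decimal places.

f(4.300000) = -5.600000, f(8.040000) = 31.575600 (opposite signs)
step 1: m = 6.170000, f(m) = 9.490900 > 0 → root in [4.300000, 6.170000]
step 2: m = 5.235000, f(m) = 1.071225 > 0 → root in [4.300000, 5.235000]
step 3: m = 4.767500, f(m) = -2.482944 < 0 → root in [4.767500, 5.235000]

[4.76750, 5.23500]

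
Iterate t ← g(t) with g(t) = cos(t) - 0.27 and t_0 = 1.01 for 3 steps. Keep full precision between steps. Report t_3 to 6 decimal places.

0.497471

t_1 = g(1.010000) = 0.261861
t_2 = g(0.261861) = 0.695910
t_3 = g(0.695910) = 0.497471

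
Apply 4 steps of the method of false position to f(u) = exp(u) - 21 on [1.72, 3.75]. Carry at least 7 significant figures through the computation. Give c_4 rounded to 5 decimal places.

3.02881

f(1.720000) = -15.415472, f(3.750000) = 21.521082
step 1: c = 2.567221, f(c) = -7.970441 < 0 → new bracket [2.567221, 3.750000]
step 2: c = 2.886881, f(c) = -3.062724 < 0 → new bracket [2.886881, 3.750000]
step 3: c = 2.994411, f(c) = -1.026409 < 0 → new bracket [2.994411, 3.750000]
step 4: c = 3.028807, f(c) = -0.327446 < 0 → new bracket [3.028807, 3.750000]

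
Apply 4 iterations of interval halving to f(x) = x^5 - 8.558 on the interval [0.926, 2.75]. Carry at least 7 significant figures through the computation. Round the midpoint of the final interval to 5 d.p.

1.55300

f(0.926000) = -7.877145, f(2.750000) = 148.718367 (opposite signs)
step 1: m = 1.838000, f(m) = 12.418235 > 0 → root in [0.926000, 1.838000]
step 2: m = 1.382000, f(m) = -3.516727 < 0 → root in [1.382000, 1.838000]
step 3: m = 1.610000, f(m) = 2.259562 > 0 → root in [1.382000, 1.610000]
step 4: m = 1.496000, f(m) = -1.064961 < 0 → root in [1.496000, 1.610000]
Midpoint of [1.496000, 1.610000] = 1.553000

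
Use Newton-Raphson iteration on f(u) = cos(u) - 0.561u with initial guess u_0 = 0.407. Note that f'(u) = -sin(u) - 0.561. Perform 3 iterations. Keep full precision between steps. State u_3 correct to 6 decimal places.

0.985202

u_0 = 0.407000: f = 0.689986, f' = -0.956856 → u_1 = 0.407000 - (0.689986)/(-0.956856) = 1.128096
u_1 = 1.128096: f = -0.204481, f' = -1.464598 → u_2 = 1.128096 - (-0.204481)/(-1.464598) = 0.988480
u_2 = 0.988480: f = -0.004578, f' = -1.396191 → u_3 = 0.988480 - (-0.004578)/(-1.396191) = 0.985202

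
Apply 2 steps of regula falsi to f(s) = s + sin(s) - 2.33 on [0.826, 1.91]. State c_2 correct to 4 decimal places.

f(0.826000) = -0.768774, f(1.910000) = 0.523020
step 1: c = 1.471111, f(c) = 0.136147 > 0 → new bracket [0.826000, 1.471111]
step 2: c = 1.374053, f(c) = 0.024762 > 0 → new bracket [0.826000, 1.374053]

1.3741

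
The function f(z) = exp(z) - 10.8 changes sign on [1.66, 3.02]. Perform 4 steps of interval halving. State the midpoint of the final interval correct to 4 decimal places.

f(1.660000) = -5.540689, f(3.020000) = 9.691292 (opposite signs)
step 1: m = 2.340000, f(m) = -0.418763 < 0 → root in [2.340000, 3.020000]
step 2: m = 2.680000, f(m) = 3.785093 > 0 → root in [2.340000, 2.680000]
step 3: m = 2.510000, f(m) = 1.504930 > 0 → root in [2.340000, 2.510000]
step 4: m = 2.425000, f(m) = 0.502229 > 0 → root in [2.340000, 2.425000]
Midpoint of [2.340000, 2.425000] = 2.382500

2.3825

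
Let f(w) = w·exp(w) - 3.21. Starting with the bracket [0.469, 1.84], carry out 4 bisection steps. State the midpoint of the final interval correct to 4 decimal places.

1.1117

f(0.469000) = -2.460353, f(1.840000) = 8.375630 (opposite signs)
step 1: m = 1.154500, f(m) = 0.452578 > 0 → root in [0.469000, 1.154500]
step 2: m = 0.811750, f(m) = -1.382065 < 0 → root in [0.811750, 1.154500]
step 3: m = 0.983125, f(m) = -0.582308 < 0 → root in [0.983125, 1.154500]
step 4: m = 1.068812, f(m) = -0.097704 < 0 → root in [1.068812, 1.154500]
Midpoint of [1.068812, 1.154500] = 1.111656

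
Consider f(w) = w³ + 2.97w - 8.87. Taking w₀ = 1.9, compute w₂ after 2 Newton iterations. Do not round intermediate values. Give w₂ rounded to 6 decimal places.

f'(w) = 3w² + 2.97
w_0 = 1.900000: f = 3.632000, f' = 13.800000 → w_1 = 1.900000 - (3.632000)/(13.800000) = 1.636812
w_1 = 1.636812: f = 0.376598, f' = 11.007457 → w_2 = 1.636812 - (0.376598)/(11.007457) = 1.602599

1.602599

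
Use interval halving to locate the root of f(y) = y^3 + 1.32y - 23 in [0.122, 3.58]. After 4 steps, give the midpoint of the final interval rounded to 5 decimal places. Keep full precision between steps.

f(0.122000) = -22.837144, f(3.580000) = 27.608312 (opposite signs)
step 1: m = 1.851000, f(m) = -14.214782 < 0 → root in [1.851000, 3.580000]
step 2: m = 2.715500, f(m) = 0.608395 > 0 → root in [1.851000, 2.715500]
step 3: m = 2.283250, f(m) = -8.083001 < 0 → root in [2.283250, 2.715500]
step 4: m = 2.499375, f(m) = -4.087541 < 0 → root in [2.499375, 2.715500]
Midpoint of [2.499375, 2.715500] = 2.607437

2.60744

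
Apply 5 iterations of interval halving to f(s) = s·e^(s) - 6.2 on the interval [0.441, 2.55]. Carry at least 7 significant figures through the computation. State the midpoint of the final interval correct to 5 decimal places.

f(0.441000) = -5.514571, f(2.550000) = 26.458115 (opposite signs)
step 1: m = 1.495500, f(m) = 0.472273 > 0 → root in [0.441000, 1.495500]
step 2: m = 0.968250, f(m) = -3.650276 < 0 → root in [0.968250, 1.495500]
step 3: m = 1.231875, f(m) = -1.977563 < 0 → root in [1.231875, 1.495500]
step 4: m = 1.363687, f(m) = -0.867181 < 0 → root in [1.363687, 1.495500]
step 5: m = 1.429594, f(m) = -0.228584 < 0 → root in [1.429594, 1.495500]
Midpoint of [1.429594, 1.495500] = 1.462547

1.46255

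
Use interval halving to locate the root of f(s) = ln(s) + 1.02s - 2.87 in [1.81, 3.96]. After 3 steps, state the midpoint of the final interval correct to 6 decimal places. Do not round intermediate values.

2.213125

f(1.810000) = -0.430473, f(3.960000) = 2.545444 (opposite signs)
step 1: m = 2.885000, f(m) = 1.132225 > 0 → root in [1.810000, 2.885000]
step 2: m = 2.347500, f(m) = 0.377801 > 0 → root in [1.810000, 2.347500]
step 3: m = 2.078750, f(m) = -0.017908 < 0 → root in [2.078750, 2.347500]
Midpoint of [2.078750, 2.347500] = 2.213125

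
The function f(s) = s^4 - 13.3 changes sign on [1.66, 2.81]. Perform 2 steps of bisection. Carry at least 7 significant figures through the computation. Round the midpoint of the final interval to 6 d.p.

f(1.660000) = -5.706669, f(2.810000) = 49.048395 (opposite signs)
step 1: m = 2.235000, f(m) = 11.652273 > 0 → root in [1.660000, 2.235000]
step 2: m = 1.947500, f(m) = 1.085000 > 0 → root in [1.660000, 1.947500]
Midpoint of [1.660000, 1.947500] = 1.803750

1.803750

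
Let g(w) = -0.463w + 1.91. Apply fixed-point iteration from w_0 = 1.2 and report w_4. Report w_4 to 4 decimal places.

1.3007

w_1 = g(1.200000) = 1.354400
w_2 = g(1.354400) = 1.282913
w_3 = g(1.282913) = 1.316011
w_4 = g(1.316011) = 1.300687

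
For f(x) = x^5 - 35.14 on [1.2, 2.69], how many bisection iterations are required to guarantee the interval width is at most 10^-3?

Initial width b − a = 2.69 − 1.2 = 1.490000.
After n steps the width is (b−a)/2^n; need (b−a)/2^n ≤ 10^-3.
So n ≥ log₂(1.490000/10^-3) = log₂(1490.0000) ≈ 10.5411.
Hence n = 11.

11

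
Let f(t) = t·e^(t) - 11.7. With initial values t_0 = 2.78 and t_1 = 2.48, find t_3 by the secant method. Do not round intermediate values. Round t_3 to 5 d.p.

1.94249

Secant update: t_(k+1) = t_k − f(t_k)·(t_k − t_(k-1))/(f(t_k) − f(t_(k-1))).
f(t_0) = 33.110878, f(t_1) = 17.914336
t_2 = 2.480000 - (17.914336)·(2.480000 - 2.780000)/(17.914336 - (33.110878)) = 2.126347; f(t_2) = 6.127687
t_3 = 2.126347 - (6.127687)·(2.126347 - 2.480000)/(6.127687 - (17.914336)) = 1.942489; f(t_3) = 1.850979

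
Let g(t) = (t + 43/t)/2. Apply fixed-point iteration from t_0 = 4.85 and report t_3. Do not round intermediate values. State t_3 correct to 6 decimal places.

6.557442

t_1 = g(4.850000) = 6.857990
t_2 = g(6.857990) = 6.564024
t_3 = g(6.564024) = 6.557442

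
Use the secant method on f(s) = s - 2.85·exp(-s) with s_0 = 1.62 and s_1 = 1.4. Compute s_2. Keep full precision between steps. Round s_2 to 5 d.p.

f(s_0) = 1.055989, f(s_1) = 0.697199
s_2 = 1.400000 - (0.697199)·(1.400000 - 1.620000)/(0.697199 - (1.055989)) = 0.972497; f(s_2) = -0.105195

0.97250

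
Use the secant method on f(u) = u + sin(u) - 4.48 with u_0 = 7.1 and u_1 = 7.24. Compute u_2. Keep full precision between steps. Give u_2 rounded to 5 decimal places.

5.04714

f(u_0) = 3.348969, f(u_1) = 3.577361
u_2 = 7.240000 - (3.577361)·(7.240000 - 7.100000)/(3.577361 - (3.348969)) = 5.047141; f(u_2) = -0.377351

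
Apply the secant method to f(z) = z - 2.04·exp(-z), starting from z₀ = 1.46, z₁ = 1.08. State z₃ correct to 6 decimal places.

0.863101

f(z_0) = 0.986238, f(z_1) = 0.387225
z_2 = 1.080000 - (0.387225)·(1.080000 - 1.460000)/(0.387225 - (0.986238)) = 0.834353; f(z_2) = -0.051323
z_3 = 0.834353 - (-0.051323)·(0.834353 - 1.080000)/(-0.051323 - (0.387225)) = 0.863101; f(z_3) = 0.002524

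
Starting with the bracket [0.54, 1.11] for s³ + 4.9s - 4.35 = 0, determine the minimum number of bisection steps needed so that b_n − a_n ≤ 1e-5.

16

Initial width b − a = 1.11 − 0.54 = 0.570000.
After n steps the width is (b−a)/2^n; need (b−a)/2^n ≤ 1e-5.
So n ≥ log₂(0.570000/1e-5) = log₂(57000.0000) ≈ 15.7987.
Hence n = 16.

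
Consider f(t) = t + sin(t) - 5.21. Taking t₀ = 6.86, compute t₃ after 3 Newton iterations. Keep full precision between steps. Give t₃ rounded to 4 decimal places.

5.7329

f'(t) = 1 + cos(t)
t_0 = 6.860000: f = 2.195357, f' = 1.838204 → t_1 = 6.860000 - (2.195357)/(1.838204) = 5.665706
t_1 = 5.665706: f = -0.123276, f' = 1.815340 → t_2 = 5.665706 - (-0.123276)/(1.815340) = 5.733614
t_2 = 5.733614: f = 0.001292, f' = 1.852748 → t_3 = 5.733614 - (0.001292)/(1.852748) = 5.732917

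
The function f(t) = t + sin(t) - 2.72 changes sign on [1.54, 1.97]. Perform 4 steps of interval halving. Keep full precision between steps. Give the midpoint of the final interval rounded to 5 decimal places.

f(1.540000) = -0.180474, f(1.970000) = 0.171371 (opposite signs)
step 1: m = 1.755000, f(m) = 0.018082 > 0 → root in [1.540000, 1.755000]
step 2: m = 1.647500, f(m) = -0.075440 < 0 → root in [1.647500, 1.755000]
step 3: m = 1.701250, f(m) = -0.027247 < 0 → root in [1.701250, 1.755000]
step 4: m = 1.728125, f(m) = -0.004226 < 0 → root in [1.728125, 1.755000]
Midpoint of [1.728125, 1.755000] = 1.741562

1.74156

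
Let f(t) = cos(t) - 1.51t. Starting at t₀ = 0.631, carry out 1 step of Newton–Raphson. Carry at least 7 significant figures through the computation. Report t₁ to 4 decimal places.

f'(t) = -sin(t) - 1.51
t_0 = 0.631000: f = -0.145372, f' = -2.099952 → t_1 = 0.631000 - (-0.145372)/(-2.099952) = 0.561774

0.5618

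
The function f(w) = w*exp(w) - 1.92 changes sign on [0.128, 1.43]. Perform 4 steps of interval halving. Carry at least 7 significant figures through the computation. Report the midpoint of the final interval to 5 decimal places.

f(0.128000) = -1.774521, f(1.430000) = 4.055540 (opposite signs)
step 1: m = 0.779000, f(m) = -0.222332 < 0 → root in [0.779000, 1.430000]
step 2: m = 1.104500, f(m) = 1.413066 > 0 → root in [0.779000, 1.104500]
step 3: m = 0.941750, f(m) = 0.495085 > 0 → root in [0.779000, 0.941750]
step 4: m = 0.860375, f(m) = 0.113967 > 0 → root in [0.779000, 0.860375]
Midpoint of [0.779000, 0.860375] = 0.819687

0.81969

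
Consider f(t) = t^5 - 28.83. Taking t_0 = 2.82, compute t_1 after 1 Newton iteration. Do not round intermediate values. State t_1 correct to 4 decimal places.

Newton update: t ← t − f(t)/f'(t).
f'(t) = 5t^4
t_0 = 2.820000: f = 149.508677, f' = 316.203329 → t_1 = 2.820000 - (149.508677)/(316.203329) = 2.347176

2.3472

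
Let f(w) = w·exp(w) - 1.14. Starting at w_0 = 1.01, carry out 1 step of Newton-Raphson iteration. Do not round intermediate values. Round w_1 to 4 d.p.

Newton update: w ← w − f(w)/f'(w).
f'(w) = (w + 1)·exp(w)
w_0 = 1.010000: f = 1.633057, f' = 5.518658 → w_1 = 1.010000 - (1.633057)/(5.518658) = 0.714084

0.7141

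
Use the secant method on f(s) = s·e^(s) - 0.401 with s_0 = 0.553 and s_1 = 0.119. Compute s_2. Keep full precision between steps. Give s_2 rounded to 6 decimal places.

f(s_0) = 0.560369, f(s_1) = -0.266962
s_2 = 0.119000 - (-0.266962)·(0.119000 - 0.553000)/(-0.266962 - (0.560369)) = 0.259043; f(s_2) = -0.065361

0.259043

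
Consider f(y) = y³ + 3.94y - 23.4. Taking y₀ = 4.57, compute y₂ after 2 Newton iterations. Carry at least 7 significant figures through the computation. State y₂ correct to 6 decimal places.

2.572248

f'(y) = 3y² + 3.94
y_0 = 4.570000: f = 90.049793, f' = 66.594700 → y_1 = 4.570000 - (90.049793)/(66.594700) = 3.217793
y_1 = 3.217793: f = 22.595764, f' = 35.002583 → y_2 = 3.217793 - (22.595764)/(35.002583) = 2.572248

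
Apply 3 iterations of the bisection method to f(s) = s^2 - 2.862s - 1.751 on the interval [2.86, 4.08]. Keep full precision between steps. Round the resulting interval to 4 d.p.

f(2.860000) = -1.756720, f(4.080000) = 3.218440 (opposite signs)
step 1: m = 3.470000, f(m) = 0.358760 > 0 → root in [2.860000, 3.470000]
step 2: m = 3.165000, f(m) = -0.792005 < 0 → root in [3.165000, 3.470000]
step 3: m = 3.317500, f(m) = -0.239879 < 0 → root in [3.317500, 3.470000]

[3.3175, 3.4700]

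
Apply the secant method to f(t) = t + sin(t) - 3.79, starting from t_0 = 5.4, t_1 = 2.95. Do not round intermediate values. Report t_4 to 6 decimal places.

4.479308

Secant update: t_(k+1) = t_k − f(t_k)·(t_k − t_(k-1))/(f(t_k) − f(t_(k-1))).
f(t_0) = 0.837236, f(t_1) = -0.649577
t_2 = 2.950000 - (-0.649577)·(2.950000 - 5.400000)/(-0.649577 - (0.837236)) = 4.020387; f(t_2) = -0.539583
t_3 = 4.020387 - (-0.539583)·(4.020387 - 2.950000)/(-0.539583 - (-0.649577)) = 9.271240; f(t_3) = 5.634175
t_4 = 9.271240 - (5.634175)·(9.271240 - 4.020387)/(5.634175 - (-0.539583)) = 4.479308; f(t_4) = -0.283651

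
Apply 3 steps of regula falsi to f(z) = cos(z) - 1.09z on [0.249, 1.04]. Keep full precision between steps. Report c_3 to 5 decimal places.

f(0.249000) = 0.697749, f(1.040000) = -0.627380
step 1: c = 0.665503, f(c) = 0.061209 > 0 → new bracket [0.665503, 1.040000]
step 2: c = 0.698792, f(c) = 0.003937 > 0 → new bracket [0.698792, 1.040000]
step 3: c = 0.700920, f(c) = 0.000247 > 0 → new bracket [0.700920, 1.040000]

0.70092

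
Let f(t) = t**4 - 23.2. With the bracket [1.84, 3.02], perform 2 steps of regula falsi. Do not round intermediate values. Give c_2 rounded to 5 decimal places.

2.12440

f(1.840000) = -11.737713, f(3.020000) = 59.981696
step 1: c = 2.033121, f(c) = -6.113519 < 0 → new bracket [2.033121, 3.020000]
step 2: c = 2.124403, f(c) = -2.832047 < 0 → new bracket [2.124403, 3.020000]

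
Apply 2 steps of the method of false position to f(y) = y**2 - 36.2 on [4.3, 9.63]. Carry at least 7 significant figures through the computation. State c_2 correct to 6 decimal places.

5.910799

False-position update: c = (a·f(b) − b·f(a))/(f(b) − f(a)); replace the endpoint whose sign matches f(c).
f(4.300000) = -17.710000, f(9.630000) = 56.536900
step 1: c = 5.571357, f(c) = -5.159984 < 0 → new bracket [5.571357, 9.630000]
step 2: c = 5.910799, f(c) = -1.262454 < 0 → new bracket [5.910799, 9.630000]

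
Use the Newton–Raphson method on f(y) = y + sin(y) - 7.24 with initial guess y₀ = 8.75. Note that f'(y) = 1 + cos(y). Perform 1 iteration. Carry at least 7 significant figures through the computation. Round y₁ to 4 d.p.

y_0 = 8.750000: f = 2.134724, f' = 0.219154 → y_1 = 8.750000 - (2.134724)/(0.219154) = -0.990734

-0.9907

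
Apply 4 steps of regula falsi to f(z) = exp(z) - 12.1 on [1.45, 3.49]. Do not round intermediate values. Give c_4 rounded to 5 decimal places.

2.45509

False-position update: c = (a·f(b) − b·f(a))/(f(b) − f(a)); replace the endpoint whose sign matches f(c).
f(1.450000) = -7.836885, f(3.490000) = 20.685948
step 1: c = 2.010507, f(c) = -4.632898 < 0 → new bracket [2.010507, 3.490000]
step 2: c = 2.281228, f(c) = -2.311308 < 0 → new bracket [2.281228, 3.490000]
step 3: c = 2.402714, f(c) = -1.046868 < 0 → new bracket [2.402714, 3.490000]
step 4: c = 2.455088, f(c) = -0.452538 < 0 → new bracket [2.455088, 3.490000]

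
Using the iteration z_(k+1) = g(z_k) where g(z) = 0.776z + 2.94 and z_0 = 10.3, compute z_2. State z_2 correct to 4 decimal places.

11.4239

z_1 = g(10.300000) = 10.932800
z_2 = g(10.932800) = 11.423853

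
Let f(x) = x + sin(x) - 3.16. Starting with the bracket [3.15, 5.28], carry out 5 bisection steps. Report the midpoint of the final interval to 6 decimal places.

f(3.150000) = -0.018407, f(5.280000) = 1.276812 (opposite signs)
step 1: m = 4.215000, f(m) = 0.176169 > 0 → root in [3.150000, 4.215000]
step 2: m = 3.682500, f(m) = 0.007586 > 0 → root in [3.150000, 3.682500]
step 3: m = 3.416250, f(m) = -0.014967 < 0 → root in [3.416250, 3.682500]
step 4: m = 3.549375, f(m) = -0.007199 < 0 → root in [3.549375, 3.682500]
step 5: m = 3.615938, f(m) = -0.000818 < 0 → root in [3.615938, 3.682500]
Midpoint of [3.615938, 3.682500] = 3.649219

3.649219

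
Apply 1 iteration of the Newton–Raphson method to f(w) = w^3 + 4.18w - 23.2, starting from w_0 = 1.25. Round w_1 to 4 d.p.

3.0568

Newton update: w ← w − f(w)/f'(w).
f'(w) = 3w^2 + 4.18
w_0 = 1.250000: f = -16.021875, f' = 8.867500 → w_1 = 1.250000 - (-16.021875)/(8.867500) = 3.056809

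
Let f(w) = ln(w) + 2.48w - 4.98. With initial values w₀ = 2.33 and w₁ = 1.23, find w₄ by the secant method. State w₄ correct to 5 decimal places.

1.77638

Secant update: w_(k+1) = w_k − f(w_k)·(w_k − w_(k-1))/(f(w_k) − f(w_(k-1))).
f(w_0) = 1.644268, f(w_1) = -1.722586
w_2 = 1.230000 - (-1.722586)·(1.230000 - 2.330000)/(-1.722586 - (1.644268)) = 1.792794; f(w_2) = 0.049904
w_3 = 1.792794 - (0.049904)·(1.792794 - 1.230000)/(0.049904 - (-1.722586)) = 1.776949; f(w_3) = 0.001730
w_4 = 1.776949 - (0.001730)·(1.776949 - 1.792794)/(0.001730 - (0.049904)) = 1.776380; f(w_4) = -0.000001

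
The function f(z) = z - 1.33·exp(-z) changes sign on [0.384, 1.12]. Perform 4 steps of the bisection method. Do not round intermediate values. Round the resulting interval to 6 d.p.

[0.660000, 0.706000]

f(0.384000) = -0.521905, f(1.120000) = 0.686048 (opposite signs)
step 1: m = 0.752000, f(m) = 0.125008 > 0 → root in [0.384000, 0.752000]
step 2: m = 0.568000, f(m) = -0.185655 < 0 → root in [0.568000, 0.752000]
step 3: m = 0.660000, f(m) = -0.027412 < 0 → root in [0.660000, 0.752000]
step 4: m = 0.706000, f(m) = 0.049492 > 0 → root in [0.660000, 0.706000]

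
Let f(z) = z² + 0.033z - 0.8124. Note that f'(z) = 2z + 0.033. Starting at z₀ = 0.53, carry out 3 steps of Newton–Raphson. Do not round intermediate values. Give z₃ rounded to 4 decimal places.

z_0 = 0.530000: f = -0.514010, f' = 1.093000 → z_1 = 0.530000 - (-0.514010)/(1.093000) = 1.000274
z_1 = 1.000274: f = 0.221158, f' = 2.033549 → z_2 = 1.000274 - (0.221158)/(2.033549) = 0.891520
z_2 = 0.891520: f = 0.011828, f' = 1.816039 → z_3 = 0.891520 - (0.011828)/(1.816039) = 0.885007

0.8850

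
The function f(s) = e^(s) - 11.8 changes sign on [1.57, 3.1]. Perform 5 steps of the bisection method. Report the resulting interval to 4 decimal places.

f(1.570000) = -6.993352, f(3.100000) = 10.397951 (opposite signs)
step 1: m = 2.335000, f(m) = -1.470540 < 0 → root in [2.335000, 3.100000]
step 2: m = 2.717500, f(m) = 3.342419 > 0 → root in [2.335000, 2.717500]
step 3: m = 2.526250, f(m) = 0.706519 > 0 → root in [2.335000, 2.526250]
step 4: m = 2.430625, f(m) = -0.434016 < 0 → root in [2.430625, 2.526250]
step 5: m = 2.478438, f(m) = 0.122621 > 0 → root in [2.430625, 2.478438]

[2.4306, 2.4784]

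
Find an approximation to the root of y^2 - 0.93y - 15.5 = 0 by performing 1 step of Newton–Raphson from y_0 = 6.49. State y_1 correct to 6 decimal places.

4.781751

Newton update: y ← y − f(y)/f'(y).
f'(y) = 2y - 0.93
y_0 = 6.490000: f = 20.584400, f' = 12.050000 → y_1 = 6.490000 - (20.584400)/(12.050000) = 4.781751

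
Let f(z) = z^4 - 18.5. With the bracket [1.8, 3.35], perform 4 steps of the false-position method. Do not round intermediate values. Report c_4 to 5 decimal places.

False-position update: c = (a·f(b) − b·f(a))/(f(b) − f(a)); replace the endpoint whose sign matches f(c).
f(1.800000) = -8.002400, f(3.350000) = 107.444506
step 1: c = 1.907441, f(c) = -5.262549 < 0 → new bracket [1.907441, 3.350000]
step 2: c = 1.974797, f(c) = -3.291371 < 0 → new bracket [1.974797, 3.350000]
step 3: c = 2.015672, f(c) = -1.992570 < 0 → new bracket [2.015672, 3.350000]
step 4: c = 2.039967, f(c) = -1.182215 < 0 → new bracket [2.039967, 3.350000]

2.03997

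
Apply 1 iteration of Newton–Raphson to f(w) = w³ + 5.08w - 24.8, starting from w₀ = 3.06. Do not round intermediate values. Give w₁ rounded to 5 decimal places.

f'(w) = 3w² + 5.08
w_0 = 3.060000: f = 19.397416, f' = 33.170800 → w_1 = 3.060000 - (19.397416)/(33.170800) = 2.475226

2.47523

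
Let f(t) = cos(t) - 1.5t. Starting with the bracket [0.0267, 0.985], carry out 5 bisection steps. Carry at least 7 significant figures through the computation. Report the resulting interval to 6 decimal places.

[0.535797, 0.565744]

f(0.026700) = 0.959594, f(0.985000) = -0.924637 (opposite signs)
step 1: m = 0.505850, f(m) = 0.115988 > 0 → root in [0.505850, 0.985000]
step 2: m = 0.745425, f(m) = -0.383338 < 0 → root in [0.505850, 0.745425]
step 3: m = 0.625638, f(m) = -0.127866 < 0 → root in [0.505850, 0.625638]
step 4: m = 0.565744, f(m) = -0.004425 < 0 → root in [0.505850, 0.565744]
step 5: m = 0.535797, f(m) = 0.056167 > 0 → root in [0.535797, 0.565744]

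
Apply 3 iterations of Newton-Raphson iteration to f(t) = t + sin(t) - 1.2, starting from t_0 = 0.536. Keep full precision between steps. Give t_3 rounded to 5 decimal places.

f'(t) = 1 + cos(t)
t_0 = 0.536000: f = -0.153299, f' = 1.859758 → t_1 = 0.536000 - (-0.153299)/(1.859758) = 0.618429
t_1 = 0.618429: f = -0.001814, f' = 1.814790 → t_2 = 0.618429 - (-0.001814)/(1.814790) = 0.619429
t_2 = 0.619429: f = -0.000000, f' = 1.814210 → t_3 = 0.619429 - (-0.000000)/(1.814210) = 0.619429

0.61943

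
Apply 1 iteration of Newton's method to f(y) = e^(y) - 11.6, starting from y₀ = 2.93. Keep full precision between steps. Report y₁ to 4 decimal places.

2.5494

f'(y) = e^(y)
y_0 = 2.930000: f = 7.127630, f' = 18.727630 → y_1 = 2.930000 - (7.127630)/(18.727630) = 2.549406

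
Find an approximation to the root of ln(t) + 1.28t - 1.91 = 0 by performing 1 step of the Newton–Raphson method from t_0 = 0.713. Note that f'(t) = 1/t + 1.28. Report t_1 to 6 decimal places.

t_0 = 0.713000: f = -1.335634, f' = 2.682525 → t_1 = 0.713000 - (-1.335634)/(2.682525) = 1.210902

1.210902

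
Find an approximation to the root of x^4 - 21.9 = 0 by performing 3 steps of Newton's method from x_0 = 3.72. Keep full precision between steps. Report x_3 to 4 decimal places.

2.1954

f'(x) = 4x^3
x_0 = 3.720000: f = 169.601315, f' = 205.915392 → x_1 = 3.720000 - (169.601315)/(205.915392) = 2.896354
x_1 = 2.896354: f = 48.473116, f' = 97.188544 → x_2 = 2.896354 - (48.473116)/(97.188544) = 2.397601
x_2 = 2.397601: f = 11.145142, f' = 55.130345 → x_3 = 2.397601 - (11.145142)/(55.130345) = 2.195441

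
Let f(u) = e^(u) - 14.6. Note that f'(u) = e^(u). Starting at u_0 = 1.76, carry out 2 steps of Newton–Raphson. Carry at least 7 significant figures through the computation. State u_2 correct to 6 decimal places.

2.825720

Newton update: u ← u − f(u)/f'(u).
u_0 = 1.760000: f = -8.787563, f' = 5.812437 → u_1 = 1.760000 - (-8.787563)/(5.812437) = 3.271855
u_1 = 3.271855: f = 11.760192, f' = 26.360192 → u_2 = 3.271855 - (11.760192)/(26.360192) = 2.825720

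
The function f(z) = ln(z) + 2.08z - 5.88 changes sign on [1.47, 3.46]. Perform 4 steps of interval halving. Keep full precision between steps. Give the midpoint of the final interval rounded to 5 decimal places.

f(1.470000) = -2.437138, f(3.460000) = 2.558069 (opposite signs)
step 1: m = 2.465000, f(m) = 0.149392 > 0 → root in [1.470000, 2.465000]
step 2: m = 1.967500, f(m) = -1.110836 < 0 → root in [1.967500, 2.465000]
step 3: m = 2.216250, f(m) = -0.474383 < 0 → root in [2.216250, 2.465000]
step 4: m = 2.340625, f(m) = -0.161082 < 0 → root in [2.340625, 2.465000]
Midpoint of [2.340625, 2.465000] = 2.402812

2.40281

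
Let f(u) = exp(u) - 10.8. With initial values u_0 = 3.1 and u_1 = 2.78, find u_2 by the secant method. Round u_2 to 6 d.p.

Secant update: u_(k+1) = u_k − f(u_k)·(u_k − u_(k-1))/(f(u_k) − f(u_(k-1))).
f(u_0) = 11.397951, f(u_1) = 5.319021
u_2 = 2.780000 - (5.319021)·(2.780000 - 3.100000)/(5.319021 - (11.397951)) = 2.500002; f(u_2) = 1.382522

2.500002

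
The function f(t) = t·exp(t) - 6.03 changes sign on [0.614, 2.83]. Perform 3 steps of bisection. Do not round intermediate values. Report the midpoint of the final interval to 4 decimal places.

1.3065

f(0.614000) = -4.895446, f(2.830000) = 41.925654 (opposite signs)
step 1: m = 1.722000, f(m) = 3.605810 > 0 → root in [0.614000, 1.722000]
step 2: m = 1.168000, f(m) = -2.274232 < 0 → root in [1.168000, 1.722000]
step 3: m = 1.445000, f(m) = 0.099476 > 0 → root in [1.168000, 1.445000]
Midpoint of [1.168000, 1.445000] = 1.306500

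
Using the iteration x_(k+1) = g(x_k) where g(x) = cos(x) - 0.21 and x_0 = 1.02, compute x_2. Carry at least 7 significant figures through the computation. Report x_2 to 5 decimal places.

0.74130

x_1 = g(1.020000) = 0.313366
x_2 = g(0.313366) = 0.741301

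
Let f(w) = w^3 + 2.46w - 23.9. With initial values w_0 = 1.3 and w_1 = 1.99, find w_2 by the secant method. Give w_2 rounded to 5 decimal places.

3.02991

Secant update: w_(k+1) = w_k − f(w_k)·(w_k − w_(k-1))/(f(w_k) − f(w_(k-1))).
f(w_0) = -18.505000, f(w_1) = -11.124001
w_2 = 1.990000 - (-11.124001)·(1.990000 - 1.300000)/(-11.124001 - (-18.505000)) = 3.029908; f(w_2) = 11.369170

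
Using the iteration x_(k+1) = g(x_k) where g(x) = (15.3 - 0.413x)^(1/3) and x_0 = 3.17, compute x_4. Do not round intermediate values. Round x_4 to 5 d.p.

x_1 = g(3.170000) = 2.409614
x_2 = g(2.409614) = 2.427509
x_3 = g(2.427509) = 2.427091
x_4 = g(2.427091) = 2.427101

2.42710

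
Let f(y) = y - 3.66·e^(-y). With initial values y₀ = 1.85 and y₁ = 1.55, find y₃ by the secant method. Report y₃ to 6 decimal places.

1.161036

f(y_0) = 1.274512, f(y_1) = 0.773172
y_2 = 1.550000 - (0.773172)·(1.550000 - 1.850000)/(0.773172 - (1.274512)) = 1.087336; f(y_2) = -0.146499
y_3 = 1.087336 - (-0.146499)·(1.087336 - 1.550000)/(-0.146499 - (0.773172)) = 1.161036; f(y_3) = 0.014865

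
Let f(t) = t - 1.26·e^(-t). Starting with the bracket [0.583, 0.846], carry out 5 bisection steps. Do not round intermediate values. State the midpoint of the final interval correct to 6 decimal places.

0.652859

f(0.583000) = -0.120359, f(0.846000) = 0.305299 (opposite signs)
step 1: m = 0.714500, f(m) = 0.097810 > 0 → root in [0.583000, 0.714500]
step 2: m = 0.648750, f(m) = -0.009850 < 0 → root in [0.648750, 0.714500]
step 3: m = 0.681625, f(m) = 0.044324 > 0 → root in [0.648750, 0.681625]
step 4: m = 0.665187, f(m) = 0.017324 > 0 → root in [0.648750, 0.665187]
step 5: m = 0.656969, f(m) = 0.003759 > 0 → root in [0.648750, 0.656969]
Midpoint of [0.648750, 0.656969] = 0.652859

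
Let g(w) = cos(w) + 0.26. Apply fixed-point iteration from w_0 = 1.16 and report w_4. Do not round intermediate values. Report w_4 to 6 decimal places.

w_1 = g(1.160000) = 0.659340
w_2 = g(0.659340) = 1.050397
w_3 = g(1.050397) = 0.757227
w_4 = g(0.757227) = 0.986744

0.986744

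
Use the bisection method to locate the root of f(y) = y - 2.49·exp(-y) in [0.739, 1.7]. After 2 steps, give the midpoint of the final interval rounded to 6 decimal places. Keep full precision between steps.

f(0.739000) = -0.450202, f(1.700000) = 1.245118 (opposite signs)
step 1: m = 1.219500, f(m) = 0.484009 > 0 → root in [0.739000, 1.219500]
step 2: m = 0.979250, f(m) = 0.044024 > 0 → root in [0.739000, 0.979250]
Midpoint of [0.739000, 0.979250] = 0.859125

0.859125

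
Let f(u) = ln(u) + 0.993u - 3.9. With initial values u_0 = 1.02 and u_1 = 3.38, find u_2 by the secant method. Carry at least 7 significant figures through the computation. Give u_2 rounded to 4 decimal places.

2.9307

Secant update: u_(k+1) = u_k − f(u_k)·(u_k − u_(k-1))/(f(u_k) − f(u_(k-1))).
f(u_0) = -2.867337, f(u_1) = 0.674216
u_2 = 3.380000 - (0.674216)·(3.380000 - 1.020000)/(0.674216 - (-2.867337)) = 2.930720; f(u_2) = 0.085453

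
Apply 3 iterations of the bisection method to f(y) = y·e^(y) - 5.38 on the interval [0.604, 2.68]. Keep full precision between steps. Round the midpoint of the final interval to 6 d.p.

1.252750

f(0.604000) = -4.275029, f(2.680000) = 33.708050 (opposite signs)
step 1: m = 1.642000, f(m) = 3.101735 > 0 → root in [0.604000, 1.642000]
step 2: m = 1.123000, f(m) = -1.927828 < 0 → root in [1.123000, 1.642000]
step 3: m = 1.382500, f(m) = 0.129057 > 0 → root in [1.123000, 1.382500]
Midpoint of [1.123000, 1.382500] = 1.252750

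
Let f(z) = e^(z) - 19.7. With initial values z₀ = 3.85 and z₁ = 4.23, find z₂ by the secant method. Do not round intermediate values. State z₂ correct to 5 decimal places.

f(z_0) = 27.293063, f(z_1) = 49.017232
z_2 = 4.230000 - (49.017232)·(4.230000 - 3.850000)/(49.017232 - (27.293063)) = 3.372589; f(z_2) = 9.453900

3.37259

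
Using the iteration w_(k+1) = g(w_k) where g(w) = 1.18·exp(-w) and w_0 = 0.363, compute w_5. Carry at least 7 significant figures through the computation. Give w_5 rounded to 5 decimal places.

0.65753

w_1 = g(0.363000) = 0.820792
w_2 = g(0.820792) = 0.519298
w_3 = g(0.519298) = 0.702027
w_4 = g(0.702027) = 0.584784
w_5 = g(0.584784) = 0.657527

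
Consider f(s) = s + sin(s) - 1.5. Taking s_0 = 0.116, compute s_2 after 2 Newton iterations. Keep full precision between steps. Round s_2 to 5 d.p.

0.78951

Newton update: s ← s − f(s)/f'(s).
f'(s) = 1 + cos(s)
s_0 = 0.116000: f = -1.268260, f' = 1.993280 → s_1 = 0.116000 - (-1.268260)/(1.993280) = 0.752268
s_1 = 0.752268: f = -0.064436, f' = 1.730141 → s_2 = 0.752268 - (-0.064436)/(1.730141) = 0.789511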